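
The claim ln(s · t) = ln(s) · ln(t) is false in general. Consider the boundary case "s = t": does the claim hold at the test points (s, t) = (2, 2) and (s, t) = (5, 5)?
At (2, 2): LHS = ln(4) ≈ 1.386 ≠ RHS = ln(2)² ≈ 0.4805
At (5, 5): LHS = ln(25) ≈ 3.219 ≠ RHS = ln(5)² ≈ 2.59

Answer: No, fails at both test points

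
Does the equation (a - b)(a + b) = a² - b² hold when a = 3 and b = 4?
Substituting a = 3, b = 4:

LHS = (3 - 4)(3 + 4) = -7
RHS = 3² - 4² = -7

LHS = RHS, so the equation holds at this point.

Answer: Holds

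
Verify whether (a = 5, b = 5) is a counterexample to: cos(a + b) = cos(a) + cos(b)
Yes

Substituting a = 5, b = 5:
LHS = cos(5 + 5) = cos(10) ≈ -0.8391
RHS = cos(5) + cos(5) = 2·cos(5) ≈ 0.5673

Since LHS ≠ RHS, this pair disproves the claim.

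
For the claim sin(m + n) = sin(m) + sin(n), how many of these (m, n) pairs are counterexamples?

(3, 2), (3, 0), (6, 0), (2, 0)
1

Testing each pair:
(3, 2): LHS = sin(5) ≈ -0.9589, RHS = sin(3) + sin(2) ≈ 1.05 → counterexample
(3, 0): LHS = sin(3) ≈ 0.1411, RHS = sin(3) ≈ 0.1411 → satisfies claim
(6, 0): LHS = sin(6) ≈ -0.2794, RHS = sin(6) ≈ -0.2794 → satisfies claim
(2, 0): LHS = sin(2) ≈ 0.9093, RHS = sin(2) ≈ 0.9093 → satisfies claim

That makes 1 counterexample.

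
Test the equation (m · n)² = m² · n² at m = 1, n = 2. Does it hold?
Substituting m = 1, n = 2:

LHS = (1 · 2)² = 4
RHS = 1² · 2² = 4

LHS = RHS, so the equation holds at this point.

Answer: Holds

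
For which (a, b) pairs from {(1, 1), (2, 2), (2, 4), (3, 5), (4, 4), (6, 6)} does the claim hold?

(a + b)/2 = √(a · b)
Testing each pair:
(1, 1): LHS = 1, RHS = 1 → holds
(2, 2): LHS = 2, RHS = 2 → holds
(2, 4): LHS = 3, RHS = 2·√(2) ≈ 2.828 → fails
(3, 5): LHS = 4, RHS = √(15) ≈ 3.873 → fails
(4, 4): LHS = 4, RHS = 4 → holds
(6, 6): LHS = 6, RHS = 6 → holds

4 of 6 pairs satisfy the claim.

Answer: (1, 1), (2, 2), (4, 4), (6, 6)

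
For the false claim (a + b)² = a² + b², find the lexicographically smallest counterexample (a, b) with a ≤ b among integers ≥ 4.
(a, b) = (4, 4)

Substituting (4, 4) into the claim:
LHS = (4 + 4)² = 64
RHS = 4² + 4² = 32

Since LHS ≠ RHS, this pair disproves the claim, and no lexicographically smaller pair (a ≤ b, integers ≥ 4) does.

For instance (5, 11) is also a counterexample (LHS = 256, RHS = 146), but it's lexicographically larger.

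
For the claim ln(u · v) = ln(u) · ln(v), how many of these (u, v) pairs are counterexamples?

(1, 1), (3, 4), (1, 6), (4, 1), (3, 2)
4

Testing each pair:
(1, 1): LHS = 0, RHS = 0 → satisfies claim
(3, 4): LHS = ln(12) ≈ 2.485, RHS = ln(3)·ln(4) ≈ 1.523 → counterexample
(1, 6): LHS = ln(6) ≈ 1.792, RHS = 0 → counterexample
(4, 1): LHS = ln(4) ≈ 1.386, RHS = 0 → counterexample
(3, 2): LHS = ln(6) ≈ 1.792, RHS = ln(2)·ln(3) ≈ 0.7615 → counterexample

That makes 4 counterexamples.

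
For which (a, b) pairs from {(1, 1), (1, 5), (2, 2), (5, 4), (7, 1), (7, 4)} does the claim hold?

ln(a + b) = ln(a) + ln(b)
Testing each pair:
(1, 1): LHS = ln(2) ≈ 0.6931, RHS = 0 → fails
(1, 5): LHS = ln(6) ≈ 1.792, RHS = ln(5) ≈ 1.609 → fails
(2, 2): LHS = ln(4) ≈ 1.386, RHS = 2·ln(2) ≈ 1.386 → holds
(5, 4): LHS = ln(9) ≈ 2.197, RHS = ln(4) + ln(5) ≈ 2.996 → fails
(7, 1): LHS = ln(8) ≈ 2.079, RHS = ln(7) ≈ 1.946 → fails
(7, 4): LHS = ln(11) ≈ 2.398, RHS = ln(4) + ln(7) ≈ 3.332 → fails

1 of 6 pairs satisfies the claim.

Answer: (2, 2)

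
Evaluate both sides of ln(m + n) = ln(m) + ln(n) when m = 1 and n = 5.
LHS = ln(1 + 5) = ln(6) ≈ 1.792
RHS = ln(1) + ln(5) = ln(5) ≈ 1.609

LHS ≠ RHS (they differ by about 0.1823), so the equation does not hold here.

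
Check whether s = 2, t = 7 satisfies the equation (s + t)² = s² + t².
Substituting s = 2, t = 7:

LHS = (2 + 7)² = 81
RHS = 2² + 7² = 53

LHS ≠ RHS, so the equation does not hold at this point.

Answer: Fails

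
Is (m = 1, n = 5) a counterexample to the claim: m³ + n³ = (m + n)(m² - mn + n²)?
Substituting m = 1, n = 5:
LHS = 1³ + 5³ = 126
RHS = (1 + 5)(1² - 1·5 + 5²) = 126

The sides agree, so this pair does not disprove the claim.

Answer: No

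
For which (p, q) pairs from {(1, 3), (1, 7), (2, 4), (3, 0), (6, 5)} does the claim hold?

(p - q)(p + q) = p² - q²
All pairs

Testing each pair:
(1, 3): LHS = -8, RHS = -8 → holds
(1, 7): LHS = -48, RHS = -48 → holds
(2, 4): LHS = -12, RHS = -12 → holds
(3, 0): LHS = 9, RHS = 9 → holds
(6, 5): LHS = 11, RHS = 11 → holds

Every pair satisfies the claim.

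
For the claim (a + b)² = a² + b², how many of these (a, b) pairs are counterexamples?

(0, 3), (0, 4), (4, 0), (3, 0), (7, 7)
Testing each pair:
(0, 3): LHS = 9, RHS = 9 → satisfies claim
(0, 4): LHS = 16, RHS = 16 → satisfies claim
(4, 0): LHS = 16, RHS = 16 → satisfies claim
(3, 0): LHS = 9, RHS = 9 → satisfies claim
(7, 7): LHS = 196, RHS = 98 → counterexample

That makes 1 counterexample.

Answer: 1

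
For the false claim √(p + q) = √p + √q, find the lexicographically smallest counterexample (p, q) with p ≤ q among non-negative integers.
At (0, 0): both sides equal 0, so it holds there.
At (0, 4): both sides equal 2, so it holds there.

Substituting (1, 1) into the claim:
LHS = √(1 + 1) = √(2) ≈ 1.414
RHS = √1 + √1 = 2

Since LHS ≠ RHS, this pair disproves the claim, and no lexicographically smaller pair (p ≤ q, non-negative integers) does.

For instance (2, 6) is also a counterexample (LHS = 2·√(2) ≈ 2.828, RHS = √(2) + √(6) ≈ 3.864), but it's lexicographically larger.

Answer: (p, q) = (1, 1)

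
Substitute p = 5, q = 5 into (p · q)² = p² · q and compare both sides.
LHS = (5 · 5)² = 625
RHS = 5² · 5 = 125

LHS ≠ RHS, so the equation does not hold here.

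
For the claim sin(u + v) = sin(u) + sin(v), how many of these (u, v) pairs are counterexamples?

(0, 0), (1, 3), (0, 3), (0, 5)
Testing each pair:
(0, 0): LHS = 0, RHS = 0 → satisfies claim
(1, 3): LHS = sin(4) ≈ -0.7568, RHS = sin(3) + sin(1) ≈ 0.9826 → counterexample
(0, 3): LHS = sin(3) ≈ 0.1411, RHS = sin(3) ≈ 0.1411 → satisfies claim
(0, 5): LHS = sin(5) ≈ -0.9589, RHS = sin(5) ≈ -0.9589 → satisfies claim

That makes 1 counterexample.

Answer: 1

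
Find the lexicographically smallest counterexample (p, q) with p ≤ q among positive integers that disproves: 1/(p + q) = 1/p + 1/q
Substituting (1, 1) into the claim:
LHS = 1/(1 + 1) = 1/2
RHS = 1/1 + 1/1 = 2

Since LHS ≠ RHS, this pair disproves the claim, and no lexicographically smaller pair (p ≤ q, positive integers) does.

For instance (3, 8) is also a counterexample (LHS = 1/11, RHS = 11/24), but it's lexicographically larger.

Answer: (p, q) = (1, 1)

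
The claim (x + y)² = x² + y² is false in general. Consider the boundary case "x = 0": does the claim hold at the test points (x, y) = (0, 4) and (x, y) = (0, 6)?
At (0, 4): LHS = 16, RHS = 16 → equal
At (0, 6): LHS = 36, RHS = 36 → equal

So the claim does hold at both of these boundary points, even though it is not an identity.

Answer: Yes, holds at both test points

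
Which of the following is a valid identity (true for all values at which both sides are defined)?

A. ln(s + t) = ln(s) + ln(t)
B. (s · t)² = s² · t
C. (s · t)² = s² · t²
A: fails at (1, 2) — LHS = ln(3) ≈ 1.099, RHS = ln(2) ≈ 0.6931.
B: fails at (2, 7) — LHS = 196, RHS = 28.
C: holds — e.g. at (2, 4), both sides equal 64.

Answer: C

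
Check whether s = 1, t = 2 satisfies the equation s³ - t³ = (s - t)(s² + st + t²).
Holds

Substituting s = 1, t = 2:

LHS = 1³ - 2³ = -7
RHS = (1 - 2)(1² + 1·2 + 2²) = -7

LHS = RHS, so the equation holds at this point.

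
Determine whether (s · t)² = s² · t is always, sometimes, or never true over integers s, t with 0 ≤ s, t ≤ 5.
It holds at (s, t) = (0, 0) (both sides equal 0), but fails at (s, t) = (1, 5) (LHS = 25, RHS = 5).

Answer: Sometimes true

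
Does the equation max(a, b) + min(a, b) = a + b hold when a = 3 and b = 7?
Holds

Substituting a = 3, b = 7:

LHS = max(3, 7) + min(3, 7) = 10
RHS = 3 + 7 = 10

LHS = RHS, so the equation holds at this point.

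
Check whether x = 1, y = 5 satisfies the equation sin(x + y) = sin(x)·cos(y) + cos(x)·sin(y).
Holds

Substituting x = 1, y = 5:

LHS = sin(1 + 5) = sin(6) ≈ -0.2794
RHS = sin(1)·cos(5) + cos(1)·sin(5) = sin(5)·cos(1) + sin(1)·cos(5) ≈ -0.2794

LHS = RHS, so the equation holds at this point.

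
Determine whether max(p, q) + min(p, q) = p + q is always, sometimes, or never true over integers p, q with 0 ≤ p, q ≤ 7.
Always true

The identity holds for every pair in the range. For instance at (p, q) = (7, 7): both sides equal 14.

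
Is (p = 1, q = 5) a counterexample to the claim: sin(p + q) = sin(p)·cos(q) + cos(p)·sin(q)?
No

Substituting p = 1, q = 5:
LHS = sin(1 + 5) = sin(6) ≈ -0.2794
RHS = sin(1)·cos(5) + cos(1)·sin(5) = sin(5)·cos(1) + sin(1)·cos(5) ≈ -0.2794

The sides agree, so this pair does not disprove the claim.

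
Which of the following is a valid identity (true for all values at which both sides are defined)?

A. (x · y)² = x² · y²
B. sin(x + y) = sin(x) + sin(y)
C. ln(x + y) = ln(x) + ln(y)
A

A: holds — e.g. at (1, 4), both sides equal 16.
B: fails at (4, 6) — LHS = sin(10) ≈ -0.544, RHS = sin(4) + sin(6) ≈ -1.036.
C: fails at (1, 3) — LHS = ln(4) ≈ 1.386, RHS = ln(3) ≈ 1.099.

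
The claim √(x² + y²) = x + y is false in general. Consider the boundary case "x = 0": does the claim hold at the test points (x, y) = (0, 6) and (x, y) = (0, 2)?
At (0, 6): LHS = 6, RHS = 6 → equal
At (0, 2): LHS = 2, RHS = 2 → equal

So the claim does hold at both of these boundary points, even though it is not an identity.

Answer: Yes, holds at both test points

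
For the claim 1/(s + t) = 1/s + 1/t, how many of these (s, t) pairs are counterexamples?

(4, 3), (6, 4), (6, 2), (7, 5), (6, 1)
Testing each pair:
(4, 3): LHS = 1/7, RHS = 7/12 → counterexample
(6, 4): LHS = 1/10, RHS = 5/12 → counterexample
(6, 2): LHS = 1/8, RHS = 2/3 → counterexample
(7, 5): LHS = 1/12, RHS = 12/35 → counterexample
(6, 1): LHS = 1/7, RHS = 7/6 → counterexample

That makes 5 counterexamples.

Answer: 5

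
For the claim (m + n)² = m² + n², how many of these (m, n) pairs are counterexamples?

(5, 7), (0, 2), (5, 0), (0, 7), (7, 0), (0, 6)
Testing each pair:
(5, 7): LHS = 144, RHS = 74 → counterexample
(0, 2): LHS = 4, RHS = 4 → satisfies claim
(5, 0): LHS = 25, RHS = 25 → satisfies claim
(0, 7): LHS = 49, RHS = 49 → satisfies claim
(7, 0): LHS = 49, RHS = 49 → satisfies claim
(0, 6): LHS = 36, RHS = 36 → satisfies claim

That makes 1 counterexample.

Answer: 1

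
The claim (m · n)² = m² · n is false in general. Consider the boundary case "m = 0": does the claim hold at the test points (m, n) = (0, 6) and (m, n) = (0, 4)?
Yes, holds at both test points

At (0, 6): LHS = 0, RHS = 0 → equal
At (0, 4): LHS = 0, RHS = 0 → equal

So the claim does hold at both of these boundary points, even though it is not an identity.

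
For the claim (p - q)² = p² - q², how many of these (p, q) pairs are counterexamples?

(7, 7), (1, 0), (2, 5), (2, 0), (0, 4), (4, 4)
Testing each pair:
(7, 7): LHS = 0, RHS = 0 → satisfies claim
(1, 0): LHS = 1, RHS = 1 → satisfies claim
(2, 5): LHS = 9, RHS = -21 → counterexample
(2, 0): LHS = 4, RHS = 4 → satisfies claim
(0, 4): LHS = 16, RHS = -16 → counterexample
(4, 4): LHS = 0, RHS = 0 → satisfies claim

That makes 2 counterexamples.

Answer: 2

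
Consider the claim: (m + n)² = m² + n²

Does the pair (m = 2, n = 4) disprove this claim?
Substituting m = 2, n = 4:
LHS = (2 + 4)² = 36
RHS = 2² + 4² = 20

Since LHS ≠ RHS, this pair disproves the claim.

Answer: Yes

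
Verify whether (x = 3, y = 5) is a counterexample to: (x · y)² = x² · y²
No

Substituting x = 3, y = 5:
LHS = (3 · 5)² = 225
RHS = 3² · 5² = 225

The sides agree, so this pair does not disprove the claim.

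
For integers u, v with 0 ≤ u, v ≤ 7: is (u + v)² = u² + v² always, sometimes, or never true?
It holds at (u, v) = (3, 0) (both sides equal 9), but fails at (u, v) = (6, 5) (LHS = 121, RHS = 61).

Answer: Sometimes true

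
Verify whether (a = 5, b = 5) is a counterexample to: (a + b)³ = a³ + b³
Yes

Substituting a = 5, b = 5:
LHS = (5 + 5)³ = 1000
RHS = 5³ + 5³ = 250

Since LHS ≠ RHS, this pair disproves the claim.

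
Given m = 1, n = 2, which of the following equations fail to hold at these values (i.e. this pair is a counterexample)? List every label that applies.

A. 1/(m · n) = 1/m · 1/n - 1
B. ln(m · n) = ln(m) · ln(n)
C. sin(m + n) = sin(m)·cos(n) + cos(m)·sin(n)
Evaluating each claim at the given values:
A. LHS = 1/2, RHS = -1/2 → fails here (LHS ≠ RHS)
B. LHS = ln(2) ≈ 0.6931, RHS = 0 → fails here (LHS ≠ RHS)
C. LHS = sin(3) ≈ 0.1411, RHS = sin(1)·cos(2) + sin(2)·cos(1) ≈ 0.1411 → holds here (LHS = RHS)

Answer: A, B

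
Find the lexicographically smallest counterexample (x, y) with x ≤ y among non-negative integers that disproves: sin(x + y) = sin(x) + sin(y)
Substituting (1, 1) into the claim:
LHS = sin(1 + 1) = sin(2) ≈ 0.9093
RHS = sin(1) + sin(1) = 2·sin(1) ≈ 1.683

Since LHS ≠ RHS, this pair disproves the claim, and no lexicographically smaller pair (x ≤ y, non-negative integers) does.

For instance (4, 7) is also a counterexample (LHS = sin(11) ≈ -1, RHS = sin(4) + sin(7) ≈ -0.09982), but it's lexicographically larger.

Answer: (x, y) = (1, 1)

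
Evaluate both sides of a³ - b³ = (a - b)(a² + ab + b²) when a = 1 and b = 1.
LHS = 1³ - 1³ = 0
RHS = (1 - 1)(1² + 1·1 + 1²) = 0

LHS = RHS: the two sides agree.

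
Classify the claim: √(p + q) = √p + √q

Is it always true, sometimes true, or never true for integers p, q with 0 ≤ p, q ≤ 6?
It holds at (p, q) = (0, 4) (both sides equal 2), but fails at (p, q) = (5, 4) (LHS = 3, RHS = 2 + √(5) ≈ 4.236).

Answer: Sometimes true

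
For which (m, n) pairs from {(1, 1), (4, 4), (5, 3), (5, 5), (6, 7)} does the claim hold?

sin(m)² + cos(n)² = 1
(1, 1), (4, 4), (5, 5)

Testing each pair:
(1, 1): LHS = cos(1)² + sin(1)² = 1, RHS = 1 → holds
(4, 4): LHS = cos(4)² + sin(4)² = 1, RHS = 1 → holds
(5, 3): LHS = sin(5)² + cos(3)² ≈ 1.9, RHS = 1 → fails
(5, 5): LHS = cos(5)² + sin(5)² = 1, RHS = 1 → holds
(6, 7): LHS = sin(6)² + cos(7)² ≈ 0.6464, RHS = 1 → fails

3 of 5 pairs satisfy the claim.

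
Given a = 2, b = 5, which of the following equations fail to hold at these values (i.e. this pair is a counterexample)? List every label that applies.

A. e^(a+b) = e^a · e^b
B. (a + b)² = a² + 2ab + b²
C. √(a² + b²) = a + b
Evaluating each claim at the given values:
A. LHS = e^7 ≈ 1097, RHS = e^7 ≈ 1097 → holds here (LHS = RHS)
B. LHS = 49, RHS = 49 → holds here (LHS = RHS)
C. LHS = √(29) ≈ 5.385, RHS = 7 → fails here (LHS ≠ RHS)

Answer: C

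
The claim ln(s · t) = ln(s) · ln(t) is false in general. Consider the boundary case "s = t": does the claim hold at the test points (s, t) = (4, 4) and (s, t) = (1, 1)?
Only at (1, 1)

At (4, 4): LHS = ln(16) ≈ 2.773 ≠ RHS = ln(4)² ≈ 1.922
At (1, 1): LHS = 0, RHS = 0 → equal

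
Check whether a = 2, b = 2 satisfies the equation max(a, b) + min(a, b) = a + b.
Substituting a = 2, b = 2:

LHS = max(2, 2) + min(2, 2) = 4
RHS = 2 + 2 = 4

LHS = RHS, so the equation holds at this point.

Answer: Holds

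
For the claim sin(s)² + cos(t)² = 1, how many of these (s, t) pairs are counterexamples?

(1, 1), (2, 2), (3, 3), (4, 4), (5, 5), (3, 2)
Testing each pair:
(1, 1): LHS = cos(1)² + sin(1)² = 1, RHS = 1 → satisfies claim
(2, 2): LHS = cos(2)² + sin(2)² = 1, RHS = 1 → satisfies claim
(3, 3): LHS = sin(3)² + cos(3)² = 1, RHS = 1 → satisfies claim
(4, 4): LHS = cos(4)² + sin(4)² = 1, RHS = 1 → satisfies claim
(5, 5): LHS = cos(5)² + sin(5)² = 1, RHS = 1 → satisfies claim
(3, 2): LHS = sin(3)² + cos(2)² ≈ 0.1931, RHS = 1 → counterexample

That makes 1 counterexample.

Answer: 1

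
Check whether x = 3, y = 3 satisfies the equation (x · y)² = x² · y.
Fails

Substituting x = 3, y = 3:

LHS = (3 · 3)² = 81
RHS = 3² · 3 = 27

LHS ≠ RHS, so the equation does not hold at this point.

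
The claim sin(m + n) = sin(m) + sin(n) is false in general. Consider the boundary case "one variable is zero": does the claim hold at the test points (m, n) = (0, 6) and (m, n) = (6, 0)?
Yes, holds at both test points

At (0, 6): LHS = sin(6) ≈ -0.2794, RHS = sin(6) ≈ -0.2794 → equal
At (6, 0): LHS = sin(6) ≈ -0.2794, RHS = sin(6) ≈ -0.2794 → equal

So the claim does hold at both of these boundary points, even though it is not an identity.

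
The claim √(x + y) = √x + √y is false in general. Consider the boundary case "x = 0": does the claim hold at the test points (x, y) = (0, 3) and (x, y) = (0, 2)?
Yes, holds at both test points

At (0, 3): LHS = √(3) ≈ 1.732, RHS = √(3) ≈ 1.732 → equal
At (0, 2): LHS = √(2) ≈ 1.414, RHS = √(2) ≈ 1.414 → equal

So the claim does hold at both of these boundary points, even though it is not an identity.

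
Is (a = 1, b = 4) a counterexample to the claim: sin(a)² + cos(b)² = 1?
Substituting a = 1, b = 4:
LHS = sin(1)² + cos(4)² ≈ 1.135
RHS = 1

Since LHS ≠ RHS, this pair disproves the claim.

Answer: Yes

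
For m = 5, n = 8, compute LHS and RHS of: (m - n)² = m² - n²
LHS = (5 - 8)² = 9
RHS = 5² - 8² = -39

LHS ≠ RHS, so the equation does not hold here.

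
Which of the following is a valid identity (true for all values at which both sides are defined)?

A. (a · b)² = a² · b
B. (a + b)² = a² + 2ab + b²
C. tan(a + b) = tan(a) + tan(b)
B

A: fails at (2, 7) — LHS = 196, RHS = 28.
B: holds — e.g. at (2, 4), both sides equal 36.
C: fails at (2, 2) — LHS = tan(4) ≈ 1.158, RHS = 2·tan(2) ≈ -4.37.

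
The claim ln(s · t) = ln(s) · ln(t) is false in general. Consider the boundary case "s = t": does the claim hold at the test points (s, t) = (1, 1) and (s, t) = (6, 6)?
At (1, 1): LHS = 0, RHS = 0 → equal
At (6, 6): LHS = ln(36) ≈ 3.584 ≠ RHS = ln(6)² ≈ 3.21

Answer: Only at (1, 1)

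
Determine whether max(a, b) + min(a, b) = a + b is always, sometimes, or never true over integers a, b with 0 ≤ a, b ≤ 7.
Always true

The identity holds for every pair in the range. For instance at (a, b) = (4, 2): both sides equal 6.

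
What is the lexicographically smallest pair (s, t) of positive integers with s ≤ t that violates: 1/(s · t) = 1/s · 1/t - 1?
(s, t) = (1, 1)

Substituting (1, 1) into the claim:
LHS = 1/(1 · 1) = 1
RHS = 1/1 · 1/1 - 1 = 0

Since LHS ≠ RHS, this pair disproves the claim, and no lexicographically smaller pair (s ≤ t, positive integers) does.

For instance (7, 7) is also a counterexample (LHS = 1/49, RHS = -48/49), but it's lexicographically larger.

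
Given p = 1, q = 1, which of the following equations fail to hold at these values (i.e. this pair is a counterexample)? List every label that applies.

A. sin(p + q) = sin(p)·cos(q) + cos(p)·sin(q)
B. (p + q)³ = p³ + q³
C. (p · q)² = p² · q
Evaluating each claim at the given values:
A. LHS = sin(2) ≈ 0.9093, RHS = 2·sin(1)·cos(1) ≈ 0.9093 → holds here (LHS = RHS)
B. LHS = 8, RHS = 2 → fails here (LHS ≠ RHS)
C. LHS = 1, RHS = 1 → holds here (LHS = RHS)

Answer: B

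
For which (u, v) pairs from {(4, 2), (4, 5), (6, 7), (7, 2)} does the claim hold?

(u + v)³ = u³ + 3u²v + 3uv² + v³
All pairs

Testing each pair:
(4, 2): LHS = 216, RHS = 216 → holds
(4, 5): LHS = 729, RHS = 729 → holds
(6, 7): LHS = 2197, RHS = 2197 → holds
(7, 2): LHS = 729, RHS = 729 → holds

Every pair satisfies the claim.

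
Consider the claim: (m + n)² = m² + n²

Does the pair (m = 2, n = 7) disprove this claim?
Yes

Substituting m = 2, n = 7:
LHS = (2 + 7)² = 81
RHS = 2² + 7² = 53

Since LHS ≠ RHS, this pair disproves the claim.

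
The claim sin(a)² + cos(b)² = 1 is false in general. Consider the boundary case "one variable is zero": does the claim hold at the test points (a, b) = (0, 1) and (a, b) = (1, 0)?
No, fails at both test points

At (0, 1): LHS = cos(1)² ≈ 0.2919 ≠ RHS = 1
At (1, 0): LHS = sin(1)² + 1 ≈ 1.708 ≠ RHS = 1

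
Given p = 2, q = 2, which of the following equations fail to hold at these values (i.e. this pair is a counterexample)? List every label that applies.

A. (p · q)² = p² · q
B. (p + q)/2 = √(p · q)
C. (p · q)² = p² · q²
A

Evaluating each claim at the given values:
A. LHS = 16, RHS = 8 → fails here (LHS ≠ RHS)
B. LHS = 2, RHS = 2 → holds here (LHS = RHS)
C. LHS = 16, RHS = 16 → holds here (LHS = RHS)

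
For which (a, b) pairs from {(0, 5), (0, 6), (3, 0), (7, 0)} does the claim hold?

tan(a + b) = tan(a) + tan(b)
All pairs

Testing each pair:
(0, 5): LHS = tan(5) ≈ -3.381, RHS = tan(5) ≈ -3.381 → holds
(0, 6): LHS = tan(6) ≈ -0.291, RHS = tan(6) ≈ -0.291 → holds
(3, 0): LHS = tan(3) ≈ -0.1425, RHS = tan(3) ≈ -0.1425 → holds
(7, 0): LHS = tan(7) ≈ 0.8714, RHS = tan(7) ≈ 0.8714 → holds

Every pair satisfies the claim.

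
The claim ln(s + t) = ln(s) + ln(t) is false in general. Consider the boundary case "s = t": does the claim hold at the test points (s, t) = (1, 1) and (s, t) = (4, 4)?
No, fails at both test points

At (1, 1): LHS = ln(2) ≈ 0.6931 ≠ RHS = 0
At (4, 4): LHS = ln(8) ≈ 2.079 ≠ RHS = 2·ln(4) ≈ 2.773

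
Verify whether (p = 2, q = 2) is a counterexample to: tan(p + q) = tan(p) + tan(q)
Yes

Substituting p = 2, q = 2:
LHS = tan(2 + 2) = tan(4) ≈ 1.158
RHS = tan(2) + tan(2) = 2·tan(2) ≈ -4.37

Since LHS ≠ RHS, this pair disproves the claim.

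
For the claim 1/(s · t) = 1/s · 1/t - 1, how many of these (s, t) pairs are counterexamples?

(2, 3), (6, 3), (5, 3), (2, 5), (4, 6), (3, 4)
Testing each pair:
(2, 3): LHS = 1/6, RHS = -5/6 → counterexample
(6, 3): LHS = 1/18, RHS = -17/18 → counterexample
(5, 3): LHS = 1/15, RHS = -14/15 → counterexample
(2, 5): LHS = 1/10, RHS = -9/10 → counterexample
(4, 6): LHS = 1/24, RHS = -23/24 → counterexample
(3, 4): LHS = 1/12, RHS = -11/12 → counterexample

That makes 6 counterexamples.

Answer: 6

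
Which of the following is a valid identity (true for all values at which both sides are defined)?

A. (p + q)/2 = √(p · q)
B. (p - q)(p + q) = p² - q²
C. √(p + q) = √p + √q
B

A: fails at (4, 5) — LHS = 9/2, RHS = 2·√(5) ≈ 4.472.
B: holds — e.g. at (1, 3), both sides equal -8.
C: fails at (5, 8) — LHS = √(13) ≈ 3.606, RHS = √(5) + 2·√(2) ≈ 5.064.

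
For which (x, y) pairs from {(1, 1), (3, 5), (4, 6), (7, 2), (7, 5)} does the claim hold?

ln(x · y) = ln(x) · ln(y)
(1, 1)

Testing each pair:
(1, 1): LHS = 0, RHS = 0 → holds
(3, 5): LHS = ln(15) ≈ 2.708, RHS = ln(3)·ln(5) ≈ 1.768 → fails
(4, 6): LHS = ln(24) ≈ 3.178, RHS = ln(4)·ln(6) ≈ 2.484 → fails
(7, 2): LHS = ln(14) ≈ 2.639, RHS = ln(2)·ln(7) ≈ 1.349 → fails
(7, 5): LHS = ln(35) ≈ 3.555, RHS = ln(5)·ln(7) ≈ 3.132 → fails

1 of 5 pairs satisfies the claim.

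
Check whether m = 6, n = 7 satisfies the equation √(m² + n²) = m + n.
Fails

Substituting m = 6, n = 7:

LHS = √(6² + 7²) = √(85) ≈ 9.22
RHS = 6 + 7 = 13

LHS ≠ RHS, so the equation does not hold at this point.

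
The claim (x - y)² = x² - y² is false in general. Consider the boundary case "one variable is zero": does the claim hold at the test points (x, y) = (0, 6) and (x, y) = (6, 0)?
Only at (6, 0)

At (0, 6): LHS = 36 ≠ RHS = -36
At (6, 0): LHS = 36, RHS = 36 → equal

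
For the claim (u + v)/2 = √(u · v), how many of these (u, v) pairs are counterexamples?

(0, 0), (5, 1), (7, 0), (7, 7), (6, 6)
Testing each pair:
(0, 0): LHS = 0, RHS = 0 → satisfies claim
(5, 1): LHS = 3, RHS = √(5) ≈ 2.236 → counterexample
(7, 0): LHS = 7/2, RHS = 0 → counterexample
(7, 7): LHS = 7, RHS = 7 → satisfies claim
(6, 6): LHS = 6, RHS = 6 → satisfies claim

That makes 2 counterexamples.

Answer: 2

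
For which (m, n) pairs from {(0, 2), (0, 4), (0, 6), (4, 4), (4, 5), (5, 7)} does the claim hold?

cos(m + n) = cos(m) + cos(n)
None

Testing each pair:
(0, 2): LHS = cos(2) ≈ -0.4161, RHS = cos(2) + 1 ≈ 0.5839 → fails
(0, 4): LHS = cos(4) ≈ -0.6536, RHS = cos(4) + 1 ≈ 0.3464 → fails
(0, 6): LHS = cos(6) ≈ 0.9602, RHS = cos(6) + 1 ≈ 1.96 → fails
(4, 4): LHS = cos(8) ≈ -0.1455, RHS = 2·cos(4) ≈ -1.307 → fails
(4, 5): LHS = cos(9) ≈ -0.9111, RHS = cos(4) + cos(5) ≈ -0.37 → fails
(5, 7): LHS = cos(12) ≈ 0.8439, RHS = cos(5) + cos(7) ≈ 1.038 → fails

No pair satisfies the claim.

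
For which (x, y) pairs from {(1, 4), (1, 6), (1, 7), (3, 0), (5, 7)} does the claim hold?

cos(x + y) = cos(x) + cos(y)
None

Testing each pair:
(1, 4): LHS = cos(5) ≈ 0.2837, RHS = cos(4) + cos(1) ≈ -0.1133 → fails
(1, 6): LHS = cos(7) ≈ 0.7539, RHS = cos(1) + cos(6) ≈ 1.5 → fails
(1, 7): LHS = cos(8) ≈ -0.1455, RHS = cos(1) + cos(7) ≈ 1.294 → fails
(3, 0): LHS = cos(3) ≈ -0.99, RHS = cos(3) + 1 ≈ 0.01001 → fails
(5, 7): LHS = cos(12) ≈ 0.8439, RHS = cos(5) + cos(7) ≈ 1.038 → fails

No pair satisfies the claim.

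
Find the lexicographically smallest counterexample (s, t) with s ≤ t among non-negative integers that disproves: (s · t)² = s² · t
At (0, 7): both sides equal 0, so it holds there.

Substituting (1, 2) into the claim:
LHS = (1 · 2)² = 4
RHS = 1² · 2 = 2

Since LHS ≠ RHS, this pair disproves the claim, and no lexicographically smaller pair (s ≤ t, non-negative integers) does.

For instance (2, 2) is also a counterexample (LHS = 16, RHS = 8), but it's lexicographically larger.

Answer: (s, t) = (1, 2)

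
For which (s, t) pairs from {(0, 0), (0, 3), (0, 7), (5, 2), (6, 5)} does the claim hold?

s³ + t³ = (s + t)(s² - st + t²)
All pairs

Testing each pair:
(0, 0): LHS = 0, RHS = 0 → holds
(0, 3): LHS = 27, RHS = 27 → holds
(0, 7): LHS = 343, RHS = 343 → holds
(5, 2): LHS = 133, RHS = 133 → holds
(6, 5): LHS = 341, RHS = 341 → holds

Every pair satisfies the claim.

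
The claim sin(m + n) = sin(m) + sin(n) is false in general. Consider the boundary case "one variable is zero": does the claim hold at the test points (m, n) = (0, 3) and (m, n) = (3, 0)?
At (0, 3): LHS = sin(3) ≈ 0.1411, RHS = sin(3) ≈ 0.1411 → equal
At (3, 0): LHS = sin(3) ≈ 0.1411, RHS = sin(3) ≈ 0.1411 → equal

So the claim does hold at both of these boundary points, even though it is not an identity.

Answer: Yes, holds at both test points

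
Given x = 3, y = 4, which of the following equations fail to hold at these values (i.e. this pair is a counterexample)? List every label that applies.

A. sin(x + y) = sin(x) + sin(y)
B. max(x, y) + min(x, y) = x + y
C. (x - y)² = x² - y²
Evaluating each claim at the given values:
A. LHS = sin(7) ≈ 0.657, RHS = sin(4) + sin(3) ≈ -0.6157 → fails here (LHS ≠ RHS)
B. LHS = 7, RHS = 7 → holds here (LHS = RHS)
C. LHS = 1, RHS = -7 → fails here (LHS ≠ RHS)

Answer: A, C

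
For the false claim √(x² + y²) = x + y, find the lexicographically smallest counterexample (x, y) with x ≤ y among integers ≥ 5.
Substituting (5, 5) into the claim:
LHS = √(5² + 5²) = 5·√(2) ≈ 7.071
RHS = 5 + 5 = 10

Since LHS ≠ RHS, this pair disproves the claim, and no lexicographically smaller pair (x ≤ y, integers ≥ 5) does.

For instance (11, 11) is also a counterexample (LHS = 11·√(2) ≈ 15.56, RHS = 22), but it's lexicographically larger.

Answer: (x, y) = (5, 5)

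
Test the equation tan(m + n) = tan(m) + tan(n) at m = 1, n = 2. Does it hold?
Fails

Substituting m = 1, n = 2:

LHS = tan(1 + 2) = tan(3) ≈ -0.1425
RHS = tan(1) + tan(2) ≈ -0.6276

LHS ≠ RHS, so the equation does not hold at this point.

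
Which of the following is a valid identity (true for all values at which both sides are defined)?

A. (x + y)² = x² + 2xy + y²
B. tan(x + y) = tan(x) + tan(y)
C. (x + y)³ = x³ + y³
A

A: holds — e.g. at (5, 8), both sides equal 169.
B: fails at (2, 7) — LHS = tan(9) ≈ -0.4523, RHS = tan(2) + tan(7) ≈ -1.314.
C: fails at (2, 3) — LHS = 125, RHS = 35.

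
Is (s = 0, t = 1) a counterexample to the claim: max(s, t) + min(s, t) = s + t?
Substituting s = 0, t = 1:
LHS = max(0, 1) + min(0, 1) = 1
RHS = 0 + 1 = 1

The sides agree, so this pair does not disprove the claim.

Answer: No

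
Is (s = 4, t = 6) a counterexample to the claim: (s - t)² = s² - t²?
Substituting s = 4, t = 6:
LHS = (4 - 6)² = 4
RHS = 4² - 6² = -20

Since LHS ≠ RHS, this pair disproves the claim.

Answer: Yes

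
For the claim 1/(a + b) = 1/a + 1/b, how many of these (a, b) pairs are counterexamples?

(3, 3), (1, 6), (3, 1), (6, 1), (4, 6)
Testing each pair:
(3, 3): LHS = 1/6, RHS = 2/3 → counterexample
(1, 6): LHS = 1/7, RHS = 7/6 → counterexample
(3, 1): LHS = 1/4, RHS = 4/3 → counterexample
(6, 1): LHS = 1/7, RHS = 7/6 → counterexample
(4, 6): LHS = 1/10, RHS = 5/12 → counterexample

That makes 5 counterexamples.

Answer: 5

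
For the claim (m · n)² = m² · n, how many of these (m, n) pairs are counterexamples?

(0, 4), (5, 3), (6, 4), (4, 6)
3

Testing each pair:
(0, 4): LHS = 0, RHS = 0 → satisfies claim
(5, 3): LHS = 225, RHS = 75 → counterexample
(6, 4): LHS = 576, RHS = 144 → counterexample
(4, 6): LHS = 576, RHS = 96 → counterexample

That makes 3 counterexamples.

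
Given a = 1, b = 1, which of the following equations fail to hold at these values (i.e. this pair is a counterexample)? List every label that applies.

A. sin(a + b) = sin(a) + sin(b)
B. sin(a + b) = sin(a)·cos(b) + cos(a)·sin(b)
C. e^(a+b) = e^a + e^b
Evaluating each claim at the given values:
A. LHS = sin(2) ≈ 0.9093, RHS = 2·sin(1) ≈ 1.683 → fails here (LHS ≠ RHS)
B. LHS = sin(2) ≈ 0.9093, RHS = 2·sin(1)·cos(1) ≈ 0.9093 → holds here (LHS = RHS)
C. LHS = e^2 ≈ 7.389, RHS = 2·e ≈ 5.437 → fails here (LHS ≠ RHS)

Answer: A, C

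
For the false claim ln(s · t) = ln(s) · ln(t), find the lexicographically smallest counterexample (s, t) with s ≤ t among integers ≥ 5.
(s, t) = (5, 5)

Substituting (5, 5) into the claim:
LHS = ln(5 · 5) = ln(25) ≈ 3.219
RHS = ln(5) · ln(5) = ln(5)² ≈ 2.59

Since LHS ≠ RHS, this pair disproves the claim, and no lexicographically smaller pair (s ≤ t, integers ≥ 5) does.

For instance (7, 10) is also a counterexample (LHS = ln(70) ≈ 4.248, RHS = ln(7)·ln(10) ≈ 4.481), but it's lexicographically larger.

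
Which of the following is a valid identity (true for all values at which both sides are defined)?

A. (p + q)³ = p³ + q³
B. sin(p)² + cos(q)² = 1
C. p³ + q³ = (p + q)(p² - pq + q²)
A: fails at (1, 4) — LHS = 125, RHS = 65.
B: fails at (3, 4) — LHS = sin(3)² + cos(4)² ≈ 0.4472, RHS = 1.
C: holds — e.g. at (6, 7), both sides equal 559.

Answer: C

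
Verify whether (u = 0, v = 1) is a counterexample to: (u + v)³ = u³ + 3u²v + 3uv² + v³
Substituting u = 0, v = 1:
LHS = (0 + 1)³ = 1
RHS = 0³ + 3·0²·1 + 3·0·1² + 1³ = 1

The sides agree, so this pair does not disprove the claim.

Answer: No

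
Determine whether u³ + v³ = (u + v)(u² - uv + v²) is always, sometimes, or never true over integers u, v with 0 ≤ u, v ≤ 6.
The identity holds for every pair in the range. For instance at (u, v) = (6, 4): both sides equal 280.

Answer: Always true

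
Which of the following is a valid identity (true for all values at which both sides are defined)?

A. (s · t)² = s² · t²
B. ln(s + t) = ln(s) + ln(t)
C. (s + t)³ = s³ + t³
A: holds — e.g. at (4, 5), both sides equal 400.
B: fails at (3, 7) — LHS = ln(10) ≈ 2.303, RHS = ln(3) + ln(7) ≈ 3.045.
C: fails at (6, 7) — LHS = 2197, RHS = 559.

Answer: A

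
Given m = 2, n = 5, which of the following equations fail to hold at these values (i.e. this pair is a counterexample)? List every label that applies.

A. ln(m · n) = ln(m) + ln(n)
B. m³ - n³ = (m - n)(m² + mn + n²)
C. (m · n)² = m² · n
C

Evaluating each claim at the given values:
A. LHS = ln(10) ≈ 2.303, RHS = ln(2) + ln(5) ≈ 2.303 → holds here (LHS = RHS)
B. LHS = -117, RHS = -117 → holds here (LHS = RHS)
C. LHS = 100, RHS = 20 → fails here (LHS ≠ RHS)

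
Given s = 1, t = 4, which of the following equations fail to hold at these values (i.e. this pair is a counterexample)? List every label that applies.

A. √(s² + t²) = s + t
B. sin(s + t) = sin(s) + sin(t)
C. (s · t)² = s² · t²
A, B

Evaluating each claim at the given values:
A. LHS = √(17) ≈ 4.123, RHS = 5 → fails here (LHS ≠ RHS)
B. LHS = sin(5) ≈ -0.9589, RHS = sin(4) + sin(1) ≈ 0.08467 → fails here (LHS ≠ RHS)
C. LHS = 16, RHS = 16 → holds here (LHS = RHS)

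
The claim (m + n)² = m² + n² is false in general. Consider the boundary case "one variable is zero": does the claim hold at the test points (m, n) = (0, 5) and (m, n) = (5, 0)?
Yes, holds at both test points

At (0, 5): LHS = 25, RHS = 25 → equal
At (5, 0): LHS = 25, RHS = 25 → equal

So the claim does hold at both of these boundary points, even though it is not an identity.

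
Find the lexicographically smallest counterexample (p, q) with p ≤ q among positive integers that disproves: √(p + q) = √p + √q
(p, q) = (1, 1)

Substituting (1, 1) into the claim:
LHS = √(1 + 1) = √(2) ≈ 1.414
RHS = √1 + √1 = 2

Since LHS ≠ RHS, this pair disproves the claim, and no lexicographically smaller pair (p ≤ q, positive integers) does.

For instance (2, 5) is also a counterexample (LHS = √(7) ≈ 2.646, RHS = √(2) + √(5) ≈ 3.65), but it's lexicographically larger.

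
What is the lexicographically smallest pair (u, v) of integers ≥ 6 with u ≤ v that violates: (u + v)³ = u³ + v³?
Substituting (6, 6) into the claim:
LHS = (6 + 6)³ = 1728
RHS = 6³ + 6³ = 432

Since LHS ≠ RHS, this pair disproves the claim, and no lexicographically smaller pair (u ≤ v, integers ≥ 6) does.

For instance (8, 9) is also a counterexample (LHS = 4913, RHS = 1241), but it's lexicographically larger.

Answer: (u, v) = (6, 6)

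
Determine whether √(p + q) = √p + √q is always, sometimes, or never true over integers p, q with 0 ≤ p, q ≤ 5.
Sometimes true

It holds at (p, q) = (4, 0) (both sides equal 2), but fails at (p, q) = (1, 1) (LHS = √(2) ≈ 1.414, RHS = 2).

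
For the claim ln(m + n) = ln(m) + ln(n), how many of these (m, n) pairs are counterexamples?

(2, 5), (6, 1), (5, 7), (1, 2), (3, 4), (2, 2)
5

Testing each pair:
(2, 5): LHS = ln(7) ≈ 1.946, RHS = ln(2) + ln(5) ≈ 2.303 → counterexample
(6, 1): LHS = ln(7) ≈ 1.946, RHS = ln(6) ≈ 1.792 → counterexample
(5, 7): LHS = ln(12) ≈ 2.485, RHS = ln(5) + ln(7) ≈ 3.555 → counterexample
(1, 2): LHS = ln(3) ≈ 1.099, RHS = ln(2) ≈ 0.6931 → counterexample
(3, 4): LHS = ln(7) ≈ 1.946, RHS = ln(3) + ln(4) ≈ 2.485 → counterexample
(2, 2): LHS = ln(4) ≈ 1.386, RHS = 2·ln(2) ≈ 1.386 → satisfies claim

That makes 5 counterexamples.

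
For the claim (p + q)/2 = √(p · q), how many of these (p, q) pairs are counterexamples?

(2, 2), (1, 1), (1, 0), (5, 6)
Testing each pair:
(2, 2): LHS = 2, RHS = 2 → satisfies claim
(1, 1): LHS = 1, RHS = 1 → satisfies claim
(1, 0): LHS = 1/2, RHS = 0 → counterexample
(5, 6): LHS = 11/2, RHS = √(30) ≈ 5.477 → counterexample

That makes 2 counterexamples.

Answer: 2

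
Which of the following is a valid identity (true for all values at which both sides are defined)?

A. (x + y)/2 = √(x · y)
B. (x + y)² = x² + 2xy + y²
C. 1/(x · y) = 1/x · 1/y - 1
B

A: fails at (1, 2) — LHS = 3/2, RHS = √(2) ≈ 1.414.
B: holds — e.g. at (3, 7), both sides equal 100.
C: fails at (4, 6) — LHS = 1/24, RHS = -23/24.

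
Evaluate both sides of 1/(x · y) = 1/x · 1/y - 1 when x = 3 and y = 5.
LHS = 1/(3 · 5) = 1/15
RHS = 1/3 · 1/5 - 1 = -14/15

LHS ≠ RHS, so the equation does not hold here.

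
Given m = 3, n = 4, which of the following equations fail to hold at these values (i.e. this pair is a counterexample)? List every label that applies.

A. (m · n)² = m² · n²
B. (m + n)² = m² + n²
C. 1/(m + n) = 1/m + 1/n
B, C

Evaluating each claim at the given values:
A. LHS = 144, RHS = 144 → holds here (LHS = RHS)
B. LHS = 49, RHS = 25 → fails here (LHS ≠ RHS)
C. LHS = 1/7, RHS = 7/12 → fails here (LHS ≠ RHS)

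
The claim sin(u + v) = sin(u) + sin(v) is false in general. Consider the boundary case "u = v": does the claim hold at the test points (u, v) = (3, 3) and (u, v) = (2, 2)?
No, fails at both test points

At (3, 3): LHS = sin(6) ≈ -0.2794 ≠ RHS = 2·sin(3) ≈ 0.2822
At (2, 2): LHS = sin(4) ≈ -0.7568 ≠ RHS = 2·sin(2) ≈ 1.819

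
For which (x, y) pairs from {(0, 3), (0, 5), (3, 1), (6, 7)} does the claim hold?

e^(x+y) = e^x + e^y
None

Testing each pair:
(0, 3): LHS = e^3 ≈ 20.09, RHS = 1 + e^3 ≈ 21.09 → fails
(0, 5): LHS = e^5 ≈ 148.4, RHS = 1 + e^5 ≈ 149.4 → fails
(3, 1): LHS = e^4 ≈ 54.6, RHS = e + e^3 ≈ 22.8 → fails
(6, 7): LHS = e^13 ≈ 442413.4, RHS = e^6 + e^7 ≈ 1500 → fails

No pair satisfies the claim.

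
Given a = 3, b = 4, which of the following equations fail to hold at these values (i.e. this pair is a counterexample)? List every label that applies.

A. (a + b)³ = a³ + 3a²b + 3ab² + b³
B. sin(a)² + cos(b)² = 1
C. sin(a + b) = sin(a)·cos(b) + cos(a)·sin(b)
B

Evaluating each claim at the given values:
A. LHS = 343, RHS = 343 → holds here (LHS = RHS)
B. LHS = sin(3)² + cos(4)² ≈ 0.4472, RHS = 1 → fails here (LHS ≠ RHS)
C. LHS = sin(7) ≈ 0.657, RHS = sin(3)·cos(4) + sin(4)·cos(3) ≈ 0.657 → holds here (LHS = RHS)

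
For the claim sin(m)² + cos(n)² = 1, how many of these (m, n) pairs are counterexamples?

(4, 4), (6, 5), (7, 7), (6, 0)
2

Testing each pair:
(4, 4): LHS = cos(4)² + sin(4)² = 1, RHS = 1 → satisfies claim
(6, 5): LHS = sin(6)² + cos(5)² ≈ 0.1585, RHS = 1 → counterexample
(7, 7): LHS = sin(7)² + cos(7)² = 1, RHS = 1 → satisfies claim
(6, 0): LHS = sin(6)² + 1 ≈ 1.078, RHS = 1 → counterexample

That makes 2 counterexamples.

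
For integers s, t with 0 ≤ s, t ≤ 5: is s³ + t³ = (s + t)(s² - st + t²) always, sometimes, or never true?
Always true

The identity holds for every pair in the range. For instance at (s, t) = (2, 0): both sides equal 8.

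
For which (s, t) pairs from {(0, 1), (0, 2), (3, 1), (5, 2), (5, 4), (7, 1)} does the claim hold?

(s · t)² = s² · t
(0, 1), (0, 2), (3, 1), (7, 1)

Testing each pair:
(0, 1): LHS = 0, RHS = 0 → holds
(0, 2): LHS = 0, RHS = 0 → holds
(3, 1): LHS = 9, RHS = 9 → holds
(5, 2): LHS = 100, RHS = 50 → fails
(5, 4): LHS = 400, RHS = 100 → fails
(7, 1): LHS = 49, RHS = 49 → holds

4 of 6 pairs satisfy the claim.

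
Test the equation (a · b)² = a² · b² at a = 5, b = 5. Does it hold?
Substituting a = 5, b = 5:

LHS = (5 · 5)² = 625
RHS = 5² · 5² = 625

LHS = RHS, so the equation holds at this point.

Answer: Holds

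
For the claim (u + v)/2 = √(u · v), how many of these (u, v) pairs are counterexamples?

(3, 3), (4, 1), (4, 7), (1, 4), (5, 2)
4

Testing each pair:
(3, 3): LHS = 3, RHS = 3 → satisfies claim
(4, 1): LHS = 5/2, RHS = 2 → counterexample
(4, 7): LHS = 11/2, RHS = 2·√(7) ≈ 5.292 → counterexample
(1, 4): LHS = 5/2, RHS = 2 → counterexample
(5, 2): LHS = 7/2, RHS = √(10) ≈ 3.162 → counterexample

That makes 4 counterexamples.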